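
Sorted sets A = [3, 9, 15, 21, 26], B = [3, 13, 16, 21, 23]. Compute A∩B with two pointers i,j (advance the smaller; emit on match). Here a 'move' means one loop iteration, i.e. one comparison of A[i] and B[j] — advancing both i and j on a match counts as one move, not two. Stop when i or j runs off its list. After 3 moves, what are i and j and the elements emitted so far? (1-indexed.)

i=1 j=1: 3==3 emit, i++,j++
i=2 j=2: 9<13, i++
i=3 j=2: 15>13, j++

i=3, j=3, emitted=[3]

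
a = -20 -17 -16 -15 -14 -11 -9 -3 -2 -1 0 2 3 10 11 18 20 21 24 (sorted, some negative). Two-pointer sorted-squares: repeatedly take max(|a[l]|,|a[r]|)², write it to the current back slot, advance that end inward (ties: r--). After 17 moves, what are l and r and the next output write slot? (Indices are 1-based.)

[1,19] |-20|<=|24| out[19]=576 → r--
[1,18] |-20|<=|21| out[18]=441 → r--
[1,17] |-20|<=|20| out[17]=400 → r--
[1,16] |-20|>|18| out[16]=400 → l++
[2,16] |-17|<=|18| out[15]=324 → r--
[2,15] |-17|>|11| out[14]=289 → l++
[3,15] |-16|>|11| out[13]=256 → l++
[4,15] |-15|>|11| out[12]=225 → l++
[5,15] |-14|>|11| out[11]=196 → l++
[6,15] |-11|<=|11| out[10]=121 → r--
[6,14] |-11|>|10| out[9]=121 → l++
[7,14] |-9|<=|10| out[8]=100 → r--
[7,13] |-9|>|3| out[7]=81 → l++
[8,13] |-3|<=|3| out[6]=9 → r--
[8,12] |-3|>|2| out[5]=9 → l++
[9,12] |-2|<=|2| out[4]=4 → r--
[9,11] |-2|>|0| out[3]=4 → l++

l=10, r=11, next write slot=2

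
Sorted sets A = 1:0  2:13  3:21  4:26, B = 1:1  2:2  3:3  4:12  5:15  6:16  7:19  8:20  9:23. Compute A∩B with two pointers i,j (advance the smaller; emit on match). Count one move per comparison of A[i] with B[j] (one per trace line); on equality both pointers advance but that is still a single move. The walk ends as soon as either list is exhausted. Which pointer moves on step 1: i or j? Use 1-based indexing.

i

i=1 j=1: 0<1, i++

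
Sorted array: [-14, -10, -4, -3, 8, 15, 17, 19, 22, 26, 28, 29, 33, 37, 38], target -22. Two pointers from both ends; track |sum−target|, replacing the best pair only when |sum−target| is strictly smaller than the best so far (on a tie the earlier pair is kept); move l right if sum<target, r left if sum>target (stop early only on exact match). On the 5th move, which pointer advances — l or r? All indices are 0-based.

r

[0,14] -14+38=24 d=46 * → r--
[0,13] -14+37=23 d=45 * → r--
[0,12] -14+33=19 d=41 * → r--
[0,11] -14+29=15 d=37 * → r--
[0,10] -14+28=14 d=36 * → r--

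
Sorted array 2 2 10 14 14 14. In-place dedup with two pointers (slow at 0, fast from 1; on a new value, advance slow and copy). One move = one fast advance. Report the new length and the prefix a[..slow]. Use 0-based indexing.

(s=0,f=1) a[fast]=2=a[slow] dup → fast++
(s=0,f=2) a[fast]=10≠a[slow]=2 write a[1]=10 → slow++,fast++
(s=1,f=3) a[fast]=14≠a[slow]=10 write a[2]=14 → slow++,fast++
(s=2,f=4) a[fast]=14=a[slow] dup → fast++
(s=2,f=5) a[fast]=14=a[slow] dup → fast++

length 3; prefix = [2, 10, 14]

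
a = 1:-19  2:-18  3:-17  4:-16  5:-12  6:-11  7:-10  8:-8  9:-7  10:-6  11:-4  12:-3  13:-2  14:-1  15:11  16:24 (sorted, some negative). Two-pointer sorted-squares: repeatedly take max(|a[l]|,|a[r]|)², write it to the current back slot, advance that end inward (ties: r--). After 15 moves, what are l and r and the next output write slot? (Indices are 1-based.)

l=1 r=16: |-19|<=|24| out[16]=576, r--
l=1 r=15: |-19|>|11| out[15]=361, l++
l=2 r=15: |-18|>|11| out[14]=324, l++
l=3 r=15: |-17|>|11| out[13]=289, l++
l=4 r=15: |-16|>|11| out[12]=256, l++
l=5 r=15: |-12|>|11| out[11]=144, l++
l=6 r=15: |-11|<=|11| out[10]=121, r--
l=6 r=14: |-11|>|-1| out[9]=121, l++
l=7 r=14: |-10|>|-1| out[8]=100, l++
l=8 r=14: |-8|>|-1| out[7]=64, l++
l=9 r=14: |-7|>|-1| out[6]=49, l++
l=10 r=14: |-6|>|-1| out[5]=36, l++
l=11 r=14: |-4|>|-1| out[4]=16, l++
l=12 r=14: |-3|>|-1| out[3]=9, l++
l=13 r=14: |-2|>|-1| out[2]=4, l++

l=14, r=14, next write slot=1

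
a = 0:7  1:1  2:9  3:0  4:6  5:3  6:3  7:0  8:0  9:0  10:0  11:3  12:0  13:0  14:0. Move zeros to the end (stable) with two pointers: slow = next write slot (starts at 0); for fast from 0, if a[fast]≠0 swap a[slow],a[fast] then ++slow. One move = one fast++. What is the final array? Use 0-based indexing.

slow=0 fast=0: a[fast]=7≠0 swap→a[0]=7, slow++,fast++
slow=1 fast=1: a[fast]=1≠0 swap→a[1]=1, slow++,fast++
slow=2 fast=2: a[fast]=9≠0 swap→a[2]=9, slow++,fast++
slow=3 fast=3: a[fast]=0, fast++
slow=3 fast=4: a[fast]=6≠0 swap→a[3]=6, slow++,fast++
slow=4 fast=5: a[fast]=3≠0 swap→a[4]=3, slow++,fast++
slow=5 fast=6: a[fast]=3≠0 swap→a[5]=3, slow++,fast++
slow=6 fast=7: a[fast]=0, fast++
slow=6 fast=8: a[fast]=0, fast++
slow=6 fast=9: a[fast]=0, fast++
slow=6 fast=10: a[fast]=0, fast++
slow=6 fast=11: a[fast]=3≠0 swap→a[6]=3, slow++,fast++
slow=7 fast=12: a[fast]=0, fast++
slow=7 fast=13: a[fast]=0, fast++
slow=7 fast=14: a[fast]=0, fast++

[7, 1, 9, 6, 3, 3, 3, 0, 0, 0, 0, 0, 0, 0, 0]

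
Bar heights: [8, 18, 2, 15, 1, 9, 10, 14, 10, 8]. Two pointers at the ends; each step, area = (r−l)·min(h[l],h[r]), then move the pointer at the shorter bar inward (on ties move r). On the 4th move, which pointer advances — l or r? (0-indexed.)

l=0 r=9: min(8,8)*9=72 best=72 *, r--
l=0 r=8: min(8,10)*8=64 best=72, l++
l=1 r=8: min(18,10)*7=70 best=72, r--
l=1 r=7: min(18,14)*6=84 best=84 *, r--

r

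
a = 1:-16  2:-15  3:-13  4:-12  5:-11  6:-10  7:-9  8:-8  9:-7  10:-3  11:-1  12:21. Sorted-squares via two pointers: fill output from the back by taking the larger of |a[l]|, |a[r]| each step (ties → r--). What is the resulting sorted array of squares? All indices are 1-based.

[1, 9, 49, 64, 81, 100, 121, 144, 169, 225, 256, 441]

[1,12] |-16|<=|21| out[12]=441 → r--
[1,11] |-16|>|-1| out[11]=256 → l++
[2,11] |-15|>|-1| out[10]=225 → l++
[3,11] |-13|>|-1| out[9]=169 → l++
[4,11] |-12|>|-1| out[8]=144 → l++
[5,11] |-11|>|-1| out[7]=121 → l++
[6,11] |-10|>|-1| out[6]=100 → l++
[7,11] |-9|>|-1| out[5]=81 → l++
[8,11] |-8|>|-1| out[4]=64 → l++
[9,11] |-7|>|-1| out[3]=49 → l++
[10,11] |-3|>|-1| out[2]=9 → l++
[11,11] |-1|<=|-1| out[1]=1 → r--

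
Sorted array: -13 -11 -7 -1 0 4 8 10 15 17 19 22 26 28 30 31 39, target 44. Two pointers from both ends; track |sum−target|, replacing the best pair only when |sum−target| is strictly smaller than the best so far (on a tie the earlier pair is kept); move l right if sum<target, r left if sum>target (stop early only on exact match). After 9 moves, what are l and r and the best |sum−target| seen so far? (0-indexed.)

l=8, r=15, best |Δ|=1

l=0 r=16: -13+39=26 d=18 *, l++
l=1 r=16: -11+39=28 d=16 *, l++
l=2 r=16: -7+39=32 d=12 *, l++
l=3 r=16: -1+39=38 d=6 *, l++
l=4 r=16: 0+39=39 d=5 *, l++
l=5 r=16: 4+39=43 d=1 *, l++
l=6 r=16: 8+39=47 d=3, r--
l=6 r=15: 8+31=39 d=5, l++
l=7 r=15: 10+31=41 d=3, l++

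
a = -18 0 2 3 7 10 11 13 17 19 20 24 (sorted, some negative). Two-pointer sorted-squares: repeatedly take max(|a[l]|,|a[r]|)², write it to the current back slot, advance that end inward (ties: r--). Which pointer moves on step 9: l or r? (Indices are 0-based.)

r

l=0 r=11: |-18|<=|24| out[11]=576, r--
l=0 r=10: |-18|<=|20| out[10]=400, r--
l=0 r=9: |-18|<=|19| out[9]=361, r--
l=0 r=8: |-18|>|17| out[8]=324, l++
l=1 r=8: |0|<=|17| out[7]=289, r--
l=1 r=7: |0|<=|13| out[6]=169, r--
l=1 r=6: |0|<=|11| out[5]=121, r--
l=1 r=5: |0|<=|10| out[4]=100, r--
l=1 r=4: |0|<=|7| out[3]=49, r--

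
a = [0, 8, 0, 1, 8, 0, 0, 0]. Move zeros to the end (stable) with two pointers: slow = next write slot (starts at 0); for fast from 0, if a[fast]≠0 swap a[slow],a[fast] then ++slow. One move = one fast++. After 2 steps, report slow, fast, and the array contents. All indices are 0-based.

slow=1, fast=2, a=[8, 0, 0, 1, 8, 0, 0, 0]

slow=0 fast=0: a[fast]=0, fast++
slow=0 fast=1: a[fast]=8≠0 swap→a[0]=8, slow++,fast++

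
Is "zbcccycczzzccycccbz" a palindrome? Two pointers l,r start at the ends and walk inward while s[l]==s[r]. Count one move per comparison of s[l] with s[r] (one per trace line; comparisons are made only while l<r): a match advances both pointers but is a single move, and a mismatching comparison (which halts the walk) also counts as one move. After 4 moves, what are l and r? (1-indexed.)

[1,19] 'z'=='z' → l++,r--
[2,18] 'b'=='b' → l++,r--
[3,17] 'c'=='c' → l++,r--
[4,16] 'c'=='c' → l++,r--

l=5, r=15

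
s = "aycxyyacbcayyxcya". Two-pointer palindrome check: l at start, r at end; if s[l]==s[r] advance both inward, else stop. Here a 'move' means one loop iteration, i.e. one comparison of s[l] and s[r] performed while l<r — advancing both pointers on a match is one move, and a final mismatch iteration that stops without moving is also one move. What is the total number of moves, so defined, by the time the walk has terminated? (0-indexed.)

[0,16] 'a'=='a' → l++,r--
[1,15] 'y'=='y' → l++,r--
[2,14] 'c'=='c' → l++,r--
[3,13] 'x'=='x' → l++,r--
[4,12] 'y'=='y' → l++,r--
[5,11] 'y'=='y' → l++,r--
[6,10] 'a'=='a' → l++,r--
[7,9] 'c'=='c' → l++,r--

8 moves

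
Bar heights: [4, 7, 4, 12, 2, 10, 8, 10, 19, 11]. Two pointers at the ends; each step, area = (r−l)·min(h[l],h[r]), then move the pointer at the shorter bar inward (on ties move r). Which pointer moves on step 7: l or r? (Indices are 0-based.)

l

[0,9] min(4,11)*9=36 best=36 * → l++
[1,9] min(7,11)*8=56 best=56 * → l++
[2,9] min(4,11)*7=28 best=56 → l++
[3,9] min(12,11)*6=66 best=66 * → r--
[3,8] min(12,19)*5=60 best=66 → l++
[4,8] min(2,19)*4=8 best=66 → l++
[5,8] min(10,19)*3=30 best=66 → l++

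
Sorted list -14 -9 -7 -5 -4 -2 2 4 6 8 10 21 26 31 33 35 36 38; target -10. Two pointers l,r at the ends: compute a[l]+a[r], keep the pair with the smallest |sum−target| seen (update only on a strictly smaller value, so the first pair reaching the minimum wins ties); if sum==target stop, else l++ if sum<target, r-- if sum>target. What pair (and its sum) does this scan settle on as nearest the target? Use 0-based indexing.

pair (-14, 4) with sum -10 (|Δ|=0)

[0,17] -14+38=24 d=34 * → r--
[0,16] -14+36=22 d=32 * → r--
[0,15] -14+35=21 d=31 * → r--
[0,14] -14+33=19 d=29 * → r--
[0,13] -14+31=17 d=27 * → r--
[0,12] -14+26=12 d=22 * → r--
[0,11] -14+21=7 d=17 * → r--
[0,10] -14+10=-4 d=6 * → r--
[0,9] -14+8=-6 d=4 * → r--
[0,8] -14+6=-8 d=2 * → r--
[0,7] -14+4=-10 d=0 * → stop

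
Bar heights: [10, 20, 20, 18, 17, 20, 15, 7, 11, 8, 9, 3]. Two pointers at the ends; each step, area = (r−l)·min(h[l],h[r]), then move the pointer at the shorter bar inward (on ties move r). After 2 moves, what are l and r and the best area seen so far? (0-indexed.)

l=0 r=11: min(10,3)*11=33 best=33 *, r--
l=0 r=10: min(10,9)*10=90 best=90 *, r--

l=0, r=9, best area=90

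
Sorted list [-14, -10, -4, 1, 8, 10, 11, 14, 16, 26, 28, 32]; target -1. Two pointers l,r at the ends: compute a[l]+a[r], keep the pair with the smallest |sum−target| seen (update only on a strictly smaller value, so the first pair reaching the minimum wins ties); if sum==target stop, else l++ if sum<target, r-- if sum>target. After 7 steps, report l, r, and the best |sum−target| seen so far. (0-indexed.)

l=1, r=5, best |Δ|=1

[0,11] -14+32=18 d=19 * → r--
[0,10] -14+28=14 d=15 * → r--
[0,9] -14+26=12 d=13 * → r--
[0,8] -14+16=2 d=3 * → r--
[0,7] -14+14=0 d=1 * → r--
[0,6] -14+11=-3 d=2 → l++
[1,6] -10+11=1 d=2 → r--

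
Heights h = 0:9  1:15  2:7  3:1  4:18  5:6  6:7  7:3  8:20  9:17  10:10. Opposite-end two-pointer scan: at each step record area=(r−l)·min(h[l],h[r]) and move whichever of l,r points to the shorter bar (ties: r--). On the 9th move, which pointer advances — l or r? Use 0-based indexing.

l=0 r=10: min(9,10)*10=90 best=90 *, l++
l=1 r=10: min(15,10)*9=90 best=90, r--
l=1 r=9: min(15,17)*8=120 best=120 *, l++
l=2 r=9: min(7,17)*7=49 best=120, l++
l=3 r=9: min(1,17)*6=6 best=120, l++
l=4 r=9: min(18,17)*5=85 best=120, r--
l=4 r=8: min(18,20)*4=72 best=120, l++
l=5 r=8: min(6,20)*3=18 best=120, l++
l=6 r=8: min(7,20)*2=14 best=120, l++

l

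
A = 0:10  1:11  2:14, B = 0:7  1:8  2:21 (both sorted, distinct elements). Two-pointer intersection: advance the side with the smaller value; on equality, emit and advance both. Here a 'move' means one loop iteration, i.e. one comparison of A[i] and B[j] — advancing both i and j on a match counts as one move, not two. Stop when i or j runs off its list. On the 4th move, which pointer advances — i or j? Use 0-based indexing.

i

i=0 j=0: 10>7, j++
i=0 j=1: 10>8, j++
i=0 j=2: 10<21, i++
i=1 j=2: 11<21, i++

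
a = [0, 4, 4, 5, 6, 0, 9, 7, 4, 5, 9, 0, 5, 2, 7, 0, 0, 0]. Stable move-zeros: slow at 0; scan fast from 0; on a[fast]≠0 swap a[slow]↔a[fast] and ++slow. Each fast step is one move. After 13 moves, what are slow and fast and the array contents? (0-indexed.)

slow=10, fast=13, a=[4, 4, 5, 6, 9, 7, 4, 5, 9, 5, 0, 0, 0, 2, 7, 0, 0, 0]

(s=0,f=0) a[fast]=0 → fast++
(s=0,f=1) a[fast]=4≠0 swap→a[0]=4 → slow++,fast++
(s=1,f=2) a[fast]=4≠0 swap→a[1]=4 → slow++,fast++
(s=2,f=3) a[fast]=5≠0 swap→a[2]=5 → slow++,fast++
(s=3,f=4) a[fast]=6≠0 swap→a[3]=6 → slow++,fast++
(s=4,f=5) a[fast]=0 → fast++
(s=4,f=6) a[fast]=9≠0 swap→a[4]=9 → slow++,fast++
(s=5,f=7) a[fast]=7≠0 swap→a[5]=7 → slow++,fast++
(s=6,f=8) a[fast]=4≠0 swap→a[6]=4 → slow++,fast++
(s=7,f=9) a[fast]=5≠0 swap→a[7]=5 → slow++,fast++
(s=8,f=10) a[fast]=9≠0 swap→a[8]=9 → slow++,fast++
(s=9,f=11) a[fast]=0 → fast++
(s=9,f=12) a[fast]=5≠0 swap→a[9]=5 → slow++,fast++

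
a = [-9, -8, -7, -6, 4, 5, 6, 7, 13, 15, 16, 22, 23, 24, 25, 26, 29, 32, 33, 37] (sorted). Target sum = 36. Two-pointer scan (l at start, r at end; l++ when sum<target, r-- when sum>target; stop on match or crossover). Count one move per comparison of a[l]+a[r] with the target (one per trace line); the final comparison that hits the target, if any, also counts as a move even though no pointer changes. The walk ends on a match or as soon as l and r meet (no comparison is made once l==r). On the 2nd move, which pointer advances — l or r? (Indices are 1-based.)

l

[1,20] -9+37=28 <36 → l++
[2,20] -8+37=29 <36 → l++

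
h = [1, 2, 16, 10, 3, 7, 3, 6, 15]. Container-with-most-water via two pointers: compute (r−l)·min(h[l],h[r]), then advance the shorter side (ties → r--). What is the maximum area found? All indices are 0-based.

max area = 90

[0,8] min(1,15)*8=8 best=8 * → l++
[1,8] min(2,15)*7=14 best=14 * → l++
[2,8] min(16,15)*6=90 best=90 * → r--
[2,7] min(16,6)*5=30 best=90 → r--
[2,6] min(16,3)*4=12 best=90 → r--
[2,5] min(16,7)*3=21 best=90 → r--
[2,4] min(16,3)*2=6 best=90 → r--
[2,3] min(16,10)*1=10 best=90 → r--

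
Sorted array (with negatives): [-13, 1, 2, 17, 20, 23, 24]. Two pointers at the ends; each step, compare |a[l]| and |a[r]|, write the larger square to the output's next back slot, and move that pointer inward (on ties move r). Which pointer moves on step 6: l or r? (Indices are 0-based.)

r

l=0 r=6: |-13|<=|24| out[6]=576, r--
l=0 r=5: |-13|<=|23| out[5]=529, r--
l=0 r=4: |-13|<=|20| out[4]=400, r--
l=0 r=3: |-13|<=|17| out[3]=289, r--
l=0 r=2: |-13|>|2| out[2]=169, l++
l=1 r=2: |1|<=|2| out[1]=4, r--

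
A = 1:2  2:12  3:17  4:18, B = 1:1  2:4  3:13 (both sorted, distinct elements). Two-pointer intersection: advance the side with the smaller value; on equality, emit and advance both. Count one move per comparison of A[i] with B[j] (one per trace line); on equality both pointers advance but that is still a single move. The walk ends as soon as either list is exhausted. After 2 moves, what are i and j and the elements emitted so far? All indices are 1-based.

i=1 j=1: 2>1, j++
i=1 j=2: 2<4, i++

i=2, j=2, emitted=[]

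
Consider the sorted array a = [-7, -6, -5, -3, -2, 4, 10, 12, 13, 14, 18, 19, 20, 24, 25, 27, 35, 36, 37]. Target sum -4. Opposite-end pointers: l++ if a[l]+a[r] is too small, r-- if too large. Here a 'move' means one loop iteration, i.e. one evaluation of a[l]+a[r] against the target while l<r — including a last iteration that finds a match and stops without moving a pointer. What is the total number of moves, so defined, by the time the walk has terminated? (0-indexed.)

18 moves

l=0 r=18: -7+37=30 >-4, r--
l=0 r=17: -7+36=29 >-4, r--
l=0 r=16: -7+35=28 >-4, r--
l=0 r=15: -7+27=20 >-4, r--
l=0 r=14: -7+25=18 >-4, r--
l=0 r=13: -7+24=17 >-4, r--
l=0 r=12: -7+20=13 >-4, r--
l=0 r=11: -7+19=12 >-4, r--
l=0 r=10: -7+18=11 >-4, r--
l=0 r=9: -7+14=7 >-4, r--
l=0 r=8: -7+13=6 >-4, r--
l=0 r=7: -7+12=5 >-4, r--
l=0 r=6: -7+10=3 >-4, r--
l=0 r=5: -7+4=-3 >-4, r--
l=0 r=4: -7+-2=-9 <-4, l++
l=1 r=4: -6+-2=-8 <-4, l++
l=2 r=4: -5+-2=-7 <-4, l++
l=3 r=4: -3+-2=-5 <-4, l++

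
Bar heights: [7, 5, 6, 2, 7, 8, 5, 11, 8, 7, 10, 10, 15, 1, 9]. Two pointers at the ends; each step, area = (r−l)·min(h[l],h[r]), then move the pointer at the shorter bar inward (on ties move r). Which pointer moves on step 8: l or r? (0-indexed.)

r

[0,14] min(7,9)*14=98 best=98 * → l++
[1,14] min(5,9)*13=65 best=98 → l++
[2,14] min(6,9)*12=72 best=98 → l++
[3,14] min(2,9)*11=22 best=98 → l++
[4,14] min(7,9)*10=70 best=98 → l++
[5,14] min(8,9)*9=72 best=98 → l++
[6,14] min(5,9)*8=40 best=98 → l++
[7,14] min(11,9)*7=63 best=98 → r--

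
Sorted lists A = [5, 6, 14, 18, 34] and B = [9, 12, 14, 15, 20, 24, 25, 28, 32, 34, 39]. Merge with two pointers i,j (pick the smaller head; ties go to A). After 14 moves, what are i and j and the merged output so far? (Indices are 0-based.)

[i=0,j=0] A[i]=5<=B[j]=9 take 5 → i++
[i=1,j=0] A[i]=6<=B[j]=9 take 6 → i++
[i=2,j=0] A[i]=14>B[j]=9 take 9 → j++
[i=2,j=1] A[i]=14>B[j]=12 take 12 → j++
[i=2,j=2] A[i]=14<=B[j]=14 take 14 → i++
[i=3,j=2] A[i]=18>B[j]=14 take 14 → j++
[i=3,j=3] A[i]=18>B[j]=15 take 15 → j++
[i=3,j=4] A[i]=18<=B[j]=20 take 18 → i++
[i=4,j=4] A[i]=34>B[j]=20 take 20 → j++
[i=4,j=5] A[i]=34>B[j]=24 take 24 → j++
[i=4,j=6] A[i]=34>B[j]=25 take 25 → j++
[i=4,j=7] A[i]=34>B[j]=28 take 28 → j++
[i=4,j=8] A[i]=34>B[j]=32 take 32 → j++
[i=4,j=9] A[i]=34<=B[j]=34 take 34 → i++

i=5, j=9, merged so far=[5, 6, 9, 12, 14, 14, 15, 18, 20, 24, 25, 28, 32, 34]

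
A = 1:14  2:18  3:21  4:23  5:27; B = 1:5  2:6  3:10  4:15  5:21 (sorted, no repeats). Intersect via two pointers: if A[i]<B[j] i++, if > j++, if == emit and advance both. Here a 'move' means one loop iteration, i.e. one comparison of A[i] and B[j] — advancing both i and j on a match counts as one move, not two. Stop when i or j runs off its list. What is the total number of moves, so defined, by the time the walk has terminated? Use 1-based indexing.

i=1 j=1: 14>5, j++
i=1 j=2: 14>6, j++
i=1 j=3: 14>10, j++
i=1 j=4: 14<15, i++
i=2 j=4: 18>15, j++
i=2 j=5: 18<21, i++
i=3 j=5: 21==21 emit, i++,j++

7 moves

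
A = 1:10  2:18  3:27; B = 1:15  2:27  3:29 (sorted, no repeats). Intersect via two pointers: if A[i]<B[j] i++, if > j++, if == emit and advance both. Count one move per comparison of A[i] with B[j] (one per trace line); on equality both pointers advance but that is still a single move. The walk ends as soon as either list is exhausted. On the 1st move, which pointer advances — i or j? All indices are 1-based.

[i=1,j=1] 10<15 → i++

i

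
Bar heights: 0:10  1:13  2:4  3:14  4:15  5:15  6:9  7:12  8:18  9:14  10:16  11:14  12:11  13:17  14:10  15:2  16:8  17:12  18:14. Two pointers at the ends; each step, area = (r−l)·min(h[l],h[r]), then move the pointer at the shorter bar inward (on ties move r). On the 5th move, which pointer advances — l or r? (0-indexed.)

l=0 r=18: min(10,14)*18=180 best=180 *, l++
l=1 r=18: min(13,14)*17=221 best=221 *, l++
l=2 r=18: min(4,14)*16=64 best=221, l++
l=3 r=18: min(14,14)*15=210 best=221, r--
l=3 r=17: min(14,12)*14=168 best=221, r--

r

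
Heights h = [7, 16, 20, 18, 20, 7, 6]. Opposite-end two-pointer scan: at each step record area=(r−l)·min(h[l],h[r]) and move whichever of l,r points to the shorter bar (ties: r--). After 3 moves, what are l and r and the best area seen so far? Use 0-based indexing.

[0,6] min(7,6)*6=36 best=36 * → r--
[0,5] min(7,7)*5=35 best=36 → r--
[0,4] min(7,20)*4=28 best=36 → l++

l=1, r=4, best area=36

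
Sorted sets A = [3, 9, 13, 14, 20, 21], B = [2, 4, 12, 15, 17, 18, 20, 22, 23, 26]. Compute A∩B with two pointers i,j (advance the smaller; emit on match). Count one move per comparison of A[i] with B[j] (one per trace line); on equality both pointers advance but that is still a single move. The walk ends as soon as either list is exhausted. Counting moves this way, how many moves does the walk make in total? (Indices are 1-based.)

12 moves

[i=1,j=1] 3>2 → j++
[i=1,j=2] 3<4 → i++
[i=2,j=2] 9>4 → j++
[i=2,j=3] 9<12 → i++
[i=3,j=3] 13>12 → j++
[i=3,j=4] 13<15 → i++
[i=4,j=4] 14<15 → i++
[i=5,j=4] 20>15 → j++
[i=5,j=5] 20>17 → j++
[i=5,j=6] 20>18 → j++
[i=5,j=7] 20==20 emit → i++,j++
[i=6,j=8] 21<22 → i++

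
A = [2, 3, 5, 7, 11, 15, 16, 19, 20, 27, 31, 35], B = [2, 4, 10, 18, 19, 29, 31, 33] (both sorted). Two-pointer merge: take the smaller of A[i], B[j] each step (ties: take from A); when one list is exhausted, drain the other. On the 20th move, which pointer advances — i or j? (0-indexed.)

i

i=0 j=0: A[i]=2<=B[j]=2 take 2, i++
i=1 j=0: A[i]=3>B[j]=2 take 2, j++
i=1 j=1: A[i]=3<=B[j]=4 take 3, i++
i=2 j=1: A[i]=5>B[j]=4 take 4, j++
i=2 j=2: A[i]=5<=B[j]=10 take 5, i++
i=3 j=2: A[i]=7<=B[j]=10 take 7, i++
i=4 j=2: A[i]=11>B[j]=10 take 10, j++
i=4 j=3: A[i]=11<=B[j]=18 take 11, i++
i=5 j=3: A[i]=15<=B[j]=18 take 15, i++
i=6 j=3: A[i]=16<=B[j]=18 take 16, i++
i=7 j=3: A[i]=19>B[j]=18 take 18, j++
i=7 j=4: A[i]=19<=B[j]=19 take 19, i++
i=8 j=4: A[i]=20>B[j]=19 take 19, j++
i=8 j=5: A[i]=20<=B[j]=29 take 20, i++
i=9 j=5: A[i]=27<=B[j]=29 take 27, i++
i=10 j=5: A[i]=31>B[j]=29 take 29, j++
i=10 j=6: A[i]=31<=B[j]=31 take 31, i++
i=11 j=6: A[i]=35>B[j]=31 take 31, j++
i=11 j=7: A[i]=35>B[j]=33 take 33, j++
i=11 j=8: B done, take A[i]=35, i++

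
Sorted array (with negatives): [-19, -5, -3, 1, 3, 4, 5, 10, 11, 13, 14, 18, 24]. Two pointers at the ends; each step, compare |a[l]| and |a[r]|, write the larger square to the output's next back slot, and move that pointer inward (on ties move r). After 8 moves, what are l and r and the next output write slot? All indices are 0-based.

[0,12] |-19|<=|24| out[12]=576 → r--
[0,11] |-19|>|18| out[11]=361 → l++
[1,11] |-5|<=|18| out[10]=324 → r--
[1,10] |-5|<=|14| out[9]=196 → r--
[1,9] |-5|<=|13| out[8]=169 → r--
[1,8] |-5|<=|11| out[7]=121 → r--
[1,7] |-5|<=|10| out[6]=100 → r--
[1,6] |-5|<=|5| out[5]=25 → r--

l=1, r=5, next write slot=4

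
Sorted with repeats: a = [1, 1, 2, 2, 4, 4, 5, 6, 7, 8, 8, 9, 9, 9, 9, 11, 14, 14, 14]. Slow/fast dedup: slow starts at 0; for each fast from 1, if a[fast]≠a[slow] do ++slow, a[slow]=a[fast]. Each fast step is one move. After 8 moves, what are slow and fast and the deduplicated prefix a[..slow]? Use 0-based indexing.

slow=5, fast=9, prefix=[1, 2, 4, 5, 6, 7]

(s=0,f=1) a[fast]=1=a[slow] dup → fast++
(s=0,f=2) a[fast]=2≠a[slow]=1 write a[1]=2 → slow++,fast++
(s=1,f=3) a[fast]=2=a[slow] dup → fast++
(s=1,f=4) a[fast]=4≠a[slow]=2 write a[2]=4 → slow++,fast++
(s=2,f=5) a[fast]=4=a[slow] dup → fast++
(s=2,f=6) a[fast]=5≠a[slow]=4 write a[3]=5 → slow++,fast++
(s=3,f=7) a[fast]=6≠a[slow]=5 write a[4]=6 → slow++,fast++
(s=4,f=8) a[fast]=7≠a[slow]=6 write a[5]=7 → slow++,fast++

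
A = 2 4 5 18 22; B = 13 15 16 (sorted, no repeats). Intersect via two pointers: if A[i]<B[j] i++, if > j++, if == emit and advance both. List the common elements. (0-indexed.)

[i=0,j=0] 2<13 → i++
[i=1,j=0] 4<13 → i++
[i=2,j=0] 5<13 → i++
[i=3,j=0] 18>13 → j++
[i=3,j=1] 18>15 → j++
[i=3,j=2] 18>16 → j++

intersection = []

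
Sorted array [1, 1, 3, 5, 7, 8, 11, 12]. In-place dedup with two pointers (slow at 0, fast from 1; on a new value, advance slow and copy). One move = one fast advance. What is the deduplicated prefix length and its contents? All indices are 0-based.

slow=0 fast=1: a[fast]=1=a[slow] dup, fast++
slow=0 fast=2: a[fast]=3≠a[slow]=1 write a[1]=3, slow++,fast++
slow=1 fast=3: a[fast]=5≠a[slow]=3 write a[2]=5, slow++,fast++
slow=2 fast=4: a[fast]=7≠a[slow]=5 write a[3]=7, slow++,fast++
slow=3 fast=5: a[fast]=8≠a[slow]=7 write a[4]=8, slow++,fast++
slow=4 fast=6: a[fast]=11≠a[slow]=8 write a[5]=11, slow++,fast++
slow=5 fast=7: a[fast]=12≠a[slow]=11 write a[6]=12, slow++,fast++

length 7; prefix = [1, 3, 5, 7, 8, 11, 12]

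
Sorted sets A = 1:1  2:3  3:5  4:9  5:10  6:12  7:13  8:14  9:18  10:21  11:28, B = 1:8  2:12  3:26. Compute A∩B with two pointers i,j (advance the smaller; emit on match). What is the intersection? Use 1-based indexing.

intersection = [12]

[i=1,j=1] 1<8 → i++
[i=2,j=1] 3<8 → i++
[i=3,j=1] 5<8 → i++
[i=4,j=1] 9>8 → j++
[i=4,j=2] 9<12 → i++
[i=5,j=2] 10<12 → i++
[i=6,j=2] 12==12 emit → i++,j++
[i=7,j=3] 13<26 → i++
[i=8,j=3] 14<26 → i++
[i=9,j=3] 18<26 → i++
[i=10,j=3] 21<26 → i++
[i=11,j=3] 28>26 → j++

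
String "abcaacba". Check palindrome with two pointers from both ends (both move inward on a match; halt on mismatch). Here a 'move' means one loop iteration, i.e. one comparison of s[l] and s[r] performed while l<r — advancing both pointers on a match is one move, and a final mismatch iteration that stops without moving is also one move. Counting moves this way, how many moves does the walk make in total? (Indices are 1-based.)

l=1 r=8: 'a'=='a', l++,r--
l=2 r=7: 'b'=='b', l++,r--
l=3 r=6: 'c'=='c', l++,r--
l=4 r=5: 'a'=='a', l++,r--

4 moves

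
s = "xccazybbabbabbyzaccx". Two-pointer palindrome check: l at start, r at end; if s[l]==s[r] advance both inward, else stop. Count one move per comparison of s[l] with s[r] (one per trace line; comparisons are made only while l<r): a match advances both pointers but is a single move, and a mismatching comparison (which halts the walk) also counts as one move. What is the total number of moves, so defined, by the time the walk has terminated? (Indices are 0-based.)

[0,19] 'x'=='x' → l++,r--
[1,18] 'c'=='c' → l++,r--
[2,17] 'c'=='c' → l++,r--
[3,16] 'a'=='a' → l++,r--
[4,15] 'z'=='z' → l++,r--
[5,14] 'y'=='y' → l++,r--
[6,13] 'b'=='b' → l++,r--
[7,12] 'b'=='b' → l++,r--
[8,11] 'a'=='a' → l++,r--
[9,10] 'b'=='b' → l++,r--

10 moves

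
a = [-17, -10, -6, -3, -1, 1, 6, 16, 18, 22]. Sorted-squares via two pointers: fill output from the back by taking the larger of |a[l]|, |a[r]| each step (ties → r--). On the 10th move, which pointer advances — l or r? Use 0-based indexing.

[0,9] |-17|<=|22| out[9]=484 → r--
[0,8] |-17|<=|18| out[8]=324 → r--
[0,7] |-17|>|16| out[7]=289 → l++
[1,7] |-10|<=|16| out[6]=256 → r--
[1,6] |-10|>|6| out[5]=100 → l++
[2,6] |-6|<=|6| out[4]=36 → r--
[2,5] |-6|>|1| out[3]=36 → l++
[3,5] |-3|>|1| out[2]=9 → l++
[4,5] |-1|<=|1| out[1]=1 → r--
[4,4] |-1|<=|-1| out[0]=1 → r--

r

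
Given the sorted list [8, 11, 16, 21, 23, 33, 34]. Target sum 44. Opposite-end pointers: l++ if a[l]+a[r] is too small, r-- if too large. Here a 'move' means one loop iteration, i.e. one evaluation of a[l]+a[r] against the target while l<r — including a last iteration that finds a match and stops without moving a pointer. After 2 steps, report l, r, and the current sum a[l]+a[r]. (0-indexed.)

l=1, r=5, sum=44

[0,6] 8+34=42 <44 → l++
[1,6] 11+34=45 >44 → r--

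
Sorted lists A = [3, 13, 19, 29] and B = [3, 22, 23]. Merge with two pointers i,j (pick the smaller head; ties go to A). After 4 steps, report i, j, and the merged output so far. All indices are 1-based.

i=4, j=2, merged so far=[3, 3, 13, 19]

i=1 j=1: A[i]=3<=B[j]=3 take 3, i++
i=2 j=1: A[i]=13>B[j]=3 take 3, j++
i=2 j=2: A[i]=13<=B[j]=22 take 13, i++
i=3 j=2: A[i]=19<=B[j]=22 take 19, i++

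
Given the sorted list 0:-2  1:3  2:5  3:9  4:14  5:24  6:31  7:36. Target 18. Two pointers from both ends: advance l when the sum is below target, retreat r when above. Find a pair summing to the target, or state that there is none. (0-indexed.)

no pair

[0,7] -2+36=34 >18 → r--
[0,6] -2+31=29 >18 → r--
[0,5] -2+24=22 >18 → r--
[0,4] -2+14=12 <18 → l++
[1,4] 3+14=17 <18 → l++
[2,4] 5+14=19 >18 → r--
[2,3] 5+9=14 <18 → l++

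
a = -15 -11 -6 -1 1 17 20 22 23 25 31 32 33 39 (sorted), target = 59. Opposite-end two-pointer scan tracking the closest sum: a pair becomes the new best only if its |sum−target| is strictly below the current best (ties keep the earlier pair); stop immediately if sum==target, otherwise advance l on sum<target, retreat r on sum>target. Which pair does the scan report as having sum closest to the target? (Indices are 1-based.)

pair (20, 39) with sum 59 (|Δ|=0)

[1,14] -15+39=24 d=35 * → l++
[2,14] -11+39=28 d=31 * → l++
[3,14] -6+39=33 d=26 * → l++
[4,14] -1+39=38 d=21 * → l++
[5,14] 1+39=40 d=19 * → l++
[6,14] 17+39=56 d=3 * → l++
[7,14] 20+39=59 d=0 * → stop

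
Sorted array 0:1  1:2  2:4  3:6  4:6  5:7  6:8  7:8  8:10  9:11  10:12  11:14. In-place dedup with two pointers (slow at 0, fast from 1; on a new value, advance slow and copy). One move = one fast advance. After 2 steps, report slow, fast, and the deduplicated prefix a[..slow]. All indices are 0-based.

slow=0 fast=1: a[fast]=2≠a[slow]=1 write a[1]=2, slow++,fast++
slow=1 fast=2: a[fast]=4≠a[slow]=2 write a[2]=4, slow++,fast++

slow=2, fast=3, prefix=[1, 2, 4]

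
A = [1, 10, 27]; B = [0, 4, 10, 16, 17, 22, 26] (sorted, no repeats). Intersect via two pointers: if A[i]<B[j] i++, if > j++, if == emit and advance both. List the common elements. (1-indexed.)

intersection = [10]

[i=1,j=1] 1>0 → j++
[i=1,j=2] 1<4 → i++
[i=2,j=2] 10>4 → j++
[i=2,j=3] 10==10 emit → i++,j++
[i=3,j=4] 27>16 → j++
[i=3,j=5] 27>17 → j++
[i=3,j=6] 27>22 → j++
[i=3,j=7] 27>26 → j++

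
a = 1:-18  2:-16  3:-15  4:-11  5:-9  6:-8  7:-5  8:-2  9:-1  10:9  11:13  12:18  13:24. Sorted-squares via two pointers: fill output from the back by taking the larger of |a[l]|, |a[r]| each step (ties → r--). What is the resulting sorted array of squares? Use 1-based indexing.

[1, 4, 25, 64, 81, 81, 121, 169, 225, 256, 324, 324, 576]

l=1 r=13: |-18|<=|24| out[13]=576, r--
l=1 r=12: |-18|<=|18| out[12]=324, r--
l=1 r=11: |-18|>|13| out[11]=324, l++
l=2 r=11: |-16|>|13| out[10]=256, l++
l=3 r=11: |-15|>|13| out[9]=225, l++
l=4 r=11: |-11|<=|13| out[8]=169, r--
l=4 r=10: |-11|>|9| out[7]=121, l++
l=5 r=10: |-9|<=|9| out[6]=81, r--
l=5 r=9: |-9|>|-1| out[5]=81, l++
l=6 r=9: |-8|>|-1| out[4]=64, l++
l=7 r=9: |-5|>|-1| out[3]=25, l++
l=8 r=9: |-2|>|-1| out[2]=4, l++
l=9 r=9: |-1|<=|-1| out[1]=1, r--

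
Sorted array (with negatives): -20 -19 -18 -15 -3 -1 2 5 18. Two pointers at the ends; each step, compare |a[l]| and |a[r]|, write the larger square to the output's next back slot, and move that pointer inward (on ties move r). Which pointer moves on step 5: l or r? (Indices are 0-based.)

l=0 r=8: |-20|>|18| out[8]=400, l++
l=1 r=8: |-19|>|18| out[7]=361, l++
l=2 r=8: |-18|<=|18| out[6]=324, r--
l=2 r=7: |-18|>|5| out[5]=324, l++
l=3 r=7: |-15|>|5| out[4]=225, l++

l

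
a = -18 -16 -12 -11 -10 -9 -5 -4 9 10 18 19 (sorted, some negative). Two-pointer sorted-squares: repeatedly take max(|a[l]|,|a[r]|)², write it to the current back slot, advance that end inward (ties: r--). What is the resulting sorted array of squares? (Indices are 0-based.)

[16, 25, 81, 81, 100, 100, 121, 144, 256, 324, 324, 361]

[0,11] |-18|<=|19| out[11]=361 → r--
[0,10] |-18|<=|18| out[10]=324 → r--
[0,9] |-18|>|10| out[9]=324 → l++
[1,9] |-16|>|10| out[8]=256 → l++
[2,9] |-12|>|10| out[7]=144 → l++
[3,9] |-11|>|10| out[6]=121 → l++
[4,9] |-10|<=|10| out[5]=100 → r--
[4,8] |-10|>|9| out[4]=100 → l++
[5,8] |-9|<=|9| out[3]=81 → r--
[5,7] |-9|>|-4| out[2]=81 → l++
[6,7] |-5|>|-4| out[1]=25 → l++
[7,7] |-4|<=|-4| out[0]=16 → r--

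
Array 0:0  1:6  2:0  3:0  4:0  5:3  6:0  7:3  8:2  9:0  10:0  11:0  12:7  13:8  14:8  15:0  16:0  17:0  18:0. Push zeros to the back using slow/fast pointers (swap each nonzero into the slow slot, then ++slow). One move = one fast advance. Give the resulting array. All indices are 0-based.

[6, 3, 3, 2, 7, 8, 8, 0, 0, 0, 0, 0, 0, 0, 0, 0, 0, 0, 0]

slow=0 fast=0: a[fast]=0, fast++
slow=0 fast=1: a[fast]=6≠0 swap→a[0]=6, slow++,fast++
slow=1 fast=2: a[fast]=0, fast++
slow=1 fast=3: a[fast]=0, fast++
slow=1 fast=4: a[fast]=0, fast++
slow=1 fast=5: a[fast]=3≠0 swap→a[1]=3, slow++,fast++
slow=2 fast=6: a[fast]=0, fast++
slow=2 fast=7: a[fast]=3≠0 swap→a[2]=3, slow++,fast++
slow=3 fast=8: a[fast]=2≠0 swap→a[3]=2, slow++,fast++
slow=4 fast=9: a[fast]=0, fast++
slow=4 fast=10: a[fast]=0, fast++
slow=4 fast=11: a[fast]=0, fast++
slow=4 fast=12: a[fast]=7≠0 swap→a[4]=7, slow++,fast++
slow=5 fast=13: a[fast]=8≠0 swap→a[5]=8, slow++,fast++
slow=6 fast=14: a[fast]=8≠0 swap→a[6]=8, slow++,fast++
slow=7 fast=15: a[fast]=0, fast++
slow=7 fast=16: a[fast]=0, fast++
slow=7 fast=17: a[fast]=0, fast++
slow=7 fast=18: a[fast]=0, fast++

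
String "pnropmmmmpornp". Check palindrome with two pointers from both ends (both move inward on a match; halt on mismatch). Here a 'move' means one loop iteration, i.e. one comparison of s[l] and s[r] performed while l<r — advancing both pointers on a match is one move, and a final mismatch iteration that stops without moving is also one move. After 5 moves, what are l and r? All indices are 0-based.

l=0 r=13: 'p'=='p', l++,r--
l=1 r=12: 'n'=='n', l++,r--
l=2 r=11: 'r'=='r', l++,r--
l=3 r=10: 'o'=='o', l++,r--
l=4 r=9: 'p'=='p', l++,r--

l=5, r=8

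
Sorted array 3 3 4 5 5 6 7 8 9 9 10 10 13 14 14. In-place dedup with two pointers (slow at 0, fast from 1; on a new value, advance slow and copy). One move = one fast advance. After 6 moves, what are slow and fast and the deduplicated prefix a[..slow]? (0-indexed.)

slow=0 fast=1: a[fast]=3=a[slow] dup, fast++
slow=0 fast=2: a[fast]=4≠a[slow]=3 write a[1]=4, slow++,fast++
slow=1 fast=3: a[fast]=5≠a[slow]=4 write a[2]=5, slow++,fast++
slow=2 fast=4: a[fast]=5=a[slow] dup, fast++
slow=2 fast=5: a[fast]=6≠a[slow]=5 write a[3]=6, slow++,fast++
slow=3 fast=6: a[fast]=7≠a[slow]=6 write a[4]=7, slow++,fast++

slow=4, fast=7, prefix=[3, 4, 5, 6, 7]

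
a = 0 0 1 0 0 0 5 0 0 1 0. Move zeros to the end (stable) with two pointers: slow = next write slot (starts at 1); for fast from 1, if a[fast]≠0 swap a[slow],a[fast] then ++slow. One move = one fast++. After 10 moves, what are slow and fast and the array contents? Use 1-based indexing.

(s=1,f=1) a[fast]=0 → fast++
(s=1,f=2) a[fast]=0 → fast++
(s=1,f=3) a[fast]=1≠0 swap→a[1]=1 → slow++,fast++
(s=2,f=4) a[fast]=0 → fast++
(s=2,f=5) a[fast]=0 → fast++
(s=2,f=6) a[fast]=0 → fast++
(s=2,f=7) a[fast]=5≠0 swap→a[2]=5 → slow++,fast++
(s=3,f=8) a[fast]=0 → fast++
(s=3,f=9) a[fast]=0 → fast++
(s=3,f=10) a[fast]=1≠0 swap→a[3]=1 → slow++,fast++

slow=4, fast=11, a=[1, 5, 1, 0, 0, 0, 0, 0, 0, 0, 0]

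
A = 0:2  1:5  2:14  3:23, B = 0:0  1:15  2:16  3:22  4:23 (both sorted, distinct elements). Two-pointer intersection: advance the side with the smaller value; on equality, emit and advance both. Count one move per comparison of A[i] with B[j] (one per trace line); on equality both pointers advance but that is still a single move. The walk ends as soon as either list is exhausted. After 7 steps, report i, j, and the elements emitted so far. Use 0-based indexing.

[i=0,j=0] 2>0 → j++
[i=0,j=1] 2<15 → i++
[i=1,j=1] 5<15 → i++
[i=2,j=1] 14<15 → i++
[i=3,j=1] 23>15 → j++
[i=3,j=2] 23>16 → j++
[i=3,j=3] 23>22 → j++

i=3, j=4, emitted=[]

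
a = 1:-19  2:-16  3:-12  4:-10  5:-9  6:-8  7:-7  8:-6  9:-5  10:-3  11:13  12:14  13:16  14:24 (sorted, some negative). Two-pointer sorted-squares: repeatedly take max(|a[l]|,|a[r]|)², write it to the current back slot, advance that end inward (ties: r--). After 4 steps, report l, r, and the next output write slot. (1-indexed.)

[1,14] |-19|<=|24| out[14]=576 → r--
[1,13] |-19|>|16| out[13]=361 → l++
[2,13] |-16|<=|16| out[12]=256 → r--
[2,12] |-16|>|14| out[11]=256 → l++

l=3, r=12, next write slot=10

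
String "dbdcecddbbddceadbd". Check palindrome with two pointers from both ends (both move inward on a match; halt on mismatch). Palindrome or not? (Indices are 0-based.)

[0,17] 'd'=='d' → l++,r--
[1,16] 'b'=='b' → l++,r--
[2,15] 'd'=='d' → l++,r--
[3,14] 'c'!='a' → stop

not a palindrome (mismatch at 3,14)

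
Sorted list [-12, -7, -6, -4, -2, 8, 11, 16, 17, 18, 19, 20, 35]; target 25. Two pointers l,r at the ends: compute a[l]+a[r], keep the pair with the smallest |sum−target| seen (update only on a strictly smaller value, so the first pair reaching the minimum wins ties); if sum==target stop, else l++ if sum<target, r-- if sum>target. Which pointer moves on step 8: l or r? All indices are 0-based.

l=0 r=12: -12+35=23 d=2 *, l++
l=1 r=12: -7+35=28 d=3, r--
l=1 r=11: -7+20=13 d=12, l++
l=2 r=11: -6+20=14 d=11, l++
l=3 r=11: -4+20=16 d=9, l++
l=4 r=11: -2+20=18 d=7, l++
l=5 r=11: 8+20=28 d=3, r--
l=5 r=10: 8+19=27 d=2, r--

r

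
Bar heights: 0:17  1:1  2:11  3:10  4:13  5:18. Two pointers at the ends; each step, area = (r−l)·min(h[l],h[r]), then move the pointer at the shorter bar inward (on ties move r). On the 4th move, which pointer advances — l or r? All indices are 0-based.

l=0 r=5: min(17,18)*5=85 best=85 *, l++
l=1 r=5: min(1,18)*4=4 best=85, l++
l=2 r=5: min(11,18)*3=33 best=85, l++
l=3 r=5: min(10,18)*2=20 best=85, l++

l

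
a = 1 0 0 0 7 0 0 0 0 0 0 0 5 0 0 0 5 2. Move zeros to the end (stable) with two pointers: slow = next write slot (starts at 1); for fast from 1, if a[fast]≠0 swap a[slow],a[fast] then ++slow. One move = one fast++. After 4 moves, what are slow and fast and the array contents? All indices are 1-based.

(s=1,f=1) a[fast]=1≠0 swap→a[1]=1 → slow++,fast++
(s=2,f=2) a[fast]=0 → fast++
(s=2,f=3) a[fast]=0 → fast++
(s=2,f=4) a[fast]=0 → fast++

slow=2, fast=5, a=[1, 0, 0, 0, 7, 0, 0, 0, 0, 0, 0, 0, 5, 0, 0, 0, 5, 2]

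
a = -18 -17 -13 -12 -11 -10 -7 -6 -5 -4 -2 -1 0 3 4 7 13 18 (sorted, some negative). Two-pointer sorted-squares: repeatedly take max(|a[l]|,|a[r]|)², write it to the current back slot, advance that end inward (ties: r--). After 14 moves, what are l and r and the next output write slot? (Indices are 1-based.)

[1,18] |-18|<=|18| out[18]=324 → r--
[1,17] |-18|>|13| out[17]=324 → l++
[2,17] |-17|>|13| out[16]=289 → l++
[3,17] |-13|<=|13| out[15]=169 → r--
[3,16] |-13|>|7| out[14]=169 → l++
[4,16] |-12|>|7| out[13]=144 → l++
[5,16] |-11|>|7| out[12]=121 → l++
[6,16] |-10|>|7| out[11]=100 → l++
[7,16] |-7|<=|7| out[10]=49 → r--
[7,15] |-7|>|4| out[9]=49 → l++
[8,15] |-6|>|4| out[8]=36 → l++
[9,15] |-5|>|4| out[7]=25 → l++
[10,15] |-4|<=|4| out[6]=16 → r--
[10,14] |-4|>|3| out[5]=16 → l++

l=11, r=14, next write slot=4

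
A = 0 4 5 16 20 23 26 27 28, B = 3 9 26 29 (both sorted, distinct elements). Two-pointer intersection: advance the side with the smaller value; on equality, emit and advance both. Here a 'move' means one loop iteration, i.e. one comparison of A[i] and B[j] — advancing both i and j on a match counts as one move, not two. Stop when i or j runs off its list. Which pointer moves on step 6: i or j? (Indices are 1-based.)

i

[i=1,j=1] 0<3 → i++
[i=2,j=1] 4>3 → j++
[i=2,j=2] 4<9 → i++
[i=3,j=2] 5<9 → i++
[i=4,j=2] 16>9 → j++
[i=4,j=3] 16<26 → i++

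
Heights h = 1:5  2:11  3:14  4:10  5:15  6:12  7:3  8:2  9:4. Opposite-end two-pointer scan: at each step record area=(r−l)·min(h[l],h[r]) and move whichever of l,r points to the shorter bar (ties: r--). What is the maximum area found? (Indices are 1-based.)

max area = 44

[1,9] min(5,4)*8=32 best=32 * → r--
[1,8] min(5,2)*7=14 best=32 → r--
[1,7] min(5,3)*6=18 best=32 → r--
[1,6] min(5,12)*5=25 best=32 → l++
[2,6] min(11,12)*4=44 best=44 * → l++
[3,6] min(14,12)*3=36 best=44 → r--
[3,5] min(14,15)*2=28 best=44 → l++
[4,5] min(10,15)*1=10 best=44 → l++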